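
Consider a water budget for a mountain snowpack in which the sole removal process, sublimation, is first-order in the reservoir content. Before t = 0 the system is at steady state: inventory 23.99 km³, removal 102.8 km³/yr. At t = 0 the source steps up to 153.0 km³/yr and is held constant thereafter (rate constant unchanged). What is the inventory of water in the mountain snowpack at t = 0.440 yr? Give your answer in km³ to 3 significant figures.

τ = M₀/F₀ = 23.99/102.8 = 0.2334 yr; rate constant k = 1/τ.
New steady state M_∞ = F₁/k = F₁·τ = 153.0 × 0.2334 = 35.705 km³.
M(t) = M_∞ + (M₀ − M_∞)·e^(−t/τ); t/τ = 0.440/0.2334 = 1.885, so e^(−t/τ) = 0.1518.
M(t) = 35.705 − 11.71 × 0.1518 = 33.927 km³.

33.9 km³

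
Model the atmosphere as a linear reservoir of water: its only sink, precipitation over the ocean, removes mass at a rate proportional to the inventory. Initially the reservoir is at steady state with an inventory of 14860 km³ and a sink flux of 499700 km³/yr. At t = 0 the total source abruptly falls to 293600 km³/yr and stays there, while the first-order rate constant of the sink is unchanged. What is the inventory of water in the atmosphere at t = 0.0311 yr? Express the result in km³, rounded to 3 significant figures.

10900 km³

τ = M₀/F₀ = 14860/499700 = 0.02974 yr; rate constant k = 1/τ.
New steady state M_∞ = F₁/k = F₁·τ = 293600 × 0.02974 = 8731.0 km³.
M(t) = M_∞ + (M₀ − M_∞)·e^(−t/τ); t/τ = 0.0311/0.02974 = 1.046, so e^(−t/τ) = 0.3514.
M(t) = 8731.0 + 6129 × 0.3514 = 10885 km³.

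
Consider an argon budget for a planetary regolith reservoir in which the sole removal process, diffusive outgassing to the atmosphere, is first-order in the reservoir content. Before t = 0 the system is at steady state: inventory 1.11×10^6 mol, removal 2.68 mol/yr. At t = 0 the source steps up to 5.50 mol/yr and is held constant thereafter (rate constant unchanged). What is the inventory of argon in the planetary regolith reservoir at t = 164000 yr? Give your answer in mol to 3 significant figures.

Residence time τ = M₀/F₀ = 414200 yr. The eventual steady state is M_∞ = M₀·(F₁/F₀) = 1.11×10^6 × 5.50/2.68 = 2.2780×10^6 mol.
The anomaly ΔM(t) = M(t) − M_∞ decays as ΔM₀·e^(−t/τ) with ΔM₀ = 1.11×10^6 − 2.2780×10^6 = −1.168×10^6 mol.
At t = 164000 yr, e^(−t/τ) = e^(−0.3960) = 0.6730, so ΔM = −786100 mol and M = 2.2780×10^6 − 786100 = 1.4919×10^6 mol.

1.49×10^6 mol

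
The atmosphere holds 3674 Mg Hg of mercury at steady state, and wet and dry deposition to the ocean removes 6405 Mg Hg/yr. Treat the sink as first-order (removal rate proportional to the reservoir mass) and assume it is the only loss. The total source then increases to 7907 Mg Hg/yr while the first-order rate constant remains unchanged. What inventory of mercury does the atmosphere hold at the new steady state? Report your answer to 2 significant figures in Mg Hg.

Rate constant k = F/M = 6405 / 3674 = 1.743 yr⁻¹.
At the new steady state, source = k·M_new ⇒ M_new = 7907 / 1.743 = 4536 Mg Hg.
(Equivalently M_new = M × F_new/F_old = 3674 × 7907/6405.)

4500 Mg Hg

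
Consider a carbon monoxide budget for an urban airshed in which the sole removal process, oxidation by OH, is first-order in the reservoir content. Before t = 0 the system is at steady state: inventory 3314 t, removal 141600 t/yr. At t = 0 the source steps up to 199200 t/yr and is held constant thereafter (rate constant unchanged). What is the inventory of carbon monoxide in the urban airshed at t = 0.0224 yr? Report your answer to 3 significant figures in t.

4140 t

The sink rate constant is k = F₀/M₀ = 141600/3314 = 42.73 yr⁻¹.
Solving dM/dt = F₁ − kM with M(0) = M₀ gives M(t) = F₁/k + (M₀ − F₁/k)·e^(−kt).
F₁/k = 199200/42.73 = 4662.1 t; kt = 42.73 × 0.0224 = 0.9571, e^(−kt) = 0.3840.
M(0.0224) = 4662.1 + (3314 − 4662.1) × 0.3840 = 4662.1 − 517.7 = 4144.4 t.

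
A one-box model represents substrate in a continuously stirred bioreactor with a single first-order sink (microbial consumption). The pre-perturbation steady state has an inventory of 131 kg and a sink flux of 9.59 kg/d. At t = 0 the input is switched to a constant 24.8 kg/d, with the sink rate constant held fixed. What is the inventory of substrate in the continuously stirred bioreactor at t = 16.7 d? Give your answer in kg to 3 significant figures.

278 kg

Residence time τ = M₀/F₀ = 13.66 d. The eventual steady state is M_∞ = M₀·(F₁/F₀) = 131 × 24.8/9.59 = 338.77 kg.
The anomaly ΔM(t) = M(t) − M_∞ decays as ΔM₀·e^(−t/τ) with ΔM₀ = 131 − 338.77 = −207.8 kg.
At t = 16.7 d, e^(−t/τ) = e^(−1.223) = 0.2945, so ΔM = −61.18 kg and M = 338.77 − 61.18 = 277.59 kg.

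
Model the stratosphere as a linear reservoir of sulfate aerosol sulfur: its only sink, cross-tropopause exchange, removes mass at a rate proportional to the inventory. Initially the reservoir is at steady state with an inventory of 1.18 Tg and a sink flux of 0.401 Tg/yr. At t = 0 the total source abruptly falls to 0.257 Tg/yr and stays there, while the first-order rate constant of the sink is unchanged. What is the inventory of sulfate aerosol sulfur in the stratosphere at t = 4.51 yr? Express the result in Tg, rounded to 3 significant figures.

0.848 Tg

τ = M₀/F₀ = 1.18/0.401 = 2.943 yr; rate constant k = 1/τ.
New steady state M_∞ = F₁/k = F₁·τ = 0.257 × 2.943 = 0.75626 Tg.
M(t) = M_∞ + (M₀ − M_∞)·e^(−t/τ); t/τ = 4.51/2.943 = 1.533, so e^(−t/τ) = 0.2160.
M(t) = 0.75626 + 0.4237 × 0.2160 = 0.84777 Tg.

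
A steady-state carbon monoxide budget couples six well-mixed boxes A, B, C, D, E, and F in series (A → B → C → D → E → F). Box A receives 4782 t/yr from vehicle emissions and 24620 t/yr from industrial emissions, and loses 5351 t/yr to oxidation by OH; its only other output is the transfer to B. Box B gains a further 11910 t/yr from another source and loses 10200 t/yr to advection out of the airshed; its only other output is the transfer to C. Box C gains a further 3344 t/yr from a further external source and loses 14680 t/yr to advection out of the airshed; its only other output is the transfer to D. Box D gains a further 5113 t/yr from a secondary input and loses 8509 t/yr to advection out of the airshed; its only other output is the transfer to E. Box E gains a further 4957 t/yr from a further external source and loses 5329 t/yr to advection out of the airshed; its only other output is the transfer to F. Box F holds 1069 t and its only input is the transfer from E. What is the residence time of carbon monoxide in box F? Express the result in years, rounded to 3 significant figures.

Box A: F(A→B) = (4782 + 24620) − 5351 = 24051 t/yr.
Box B: F(B→C) = (24051 + 11910) − 10200 = 25761 t/yr.
Box C: F(C→D) = (25761 + 3344) − 14680 = 14425 t/yr.
Box D: F(D→E) = (14425 + 5113) − 8509 = 11029 t/yr.
Box E: F(E→F) = (11029 + 4957) − 5329 = 10657 t/yr.
Box F throughput = its input = 10657 t/yr; τ = 1069 / 10657 = 0.1003 yr.

0.100 yr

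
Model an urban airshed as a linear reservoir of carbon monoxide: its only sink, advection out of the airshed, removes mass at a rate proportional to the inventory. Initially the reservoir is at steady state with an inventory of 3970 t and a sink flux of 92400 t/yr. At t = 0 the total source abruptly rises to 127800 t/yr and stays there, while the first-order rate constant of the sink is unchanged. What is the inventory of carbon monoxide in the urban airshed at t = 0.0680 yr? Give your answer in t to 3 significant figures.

The sink rate constant is k = F₀/M₀ = 92400/3970 = 23.27 yr⁻¹.
Solving dM/dt = F₁ − kM with M(0) = M₀ gives M(t) = F₁/k + (M₀ − F₁/k)·e^(−kt).
F₁/k = 127800/23.27 = 5491.0 t; kt = 23.27 × 0.0680 = 1.583, e^(−kt) = 0.2054.
M(0.0680) = 5491.0 + (3970 − 5491.0) × 0.2054 = 5491.0 − 312.4 = 5178.5 t.

5180 t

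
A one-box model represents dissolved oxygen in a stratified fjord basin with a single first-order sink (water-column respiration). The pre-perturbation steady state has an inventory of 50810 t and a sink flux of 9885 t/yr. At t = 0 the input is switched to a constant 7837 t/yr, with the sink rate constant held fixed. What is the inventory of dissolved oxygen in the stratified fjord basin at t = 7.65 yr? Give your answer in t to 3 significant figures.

42700 t

Residence time τ = M₀/F₀ = 5.140 yr. The eventual steady state is M_∞ = M₀·(F₁/F₀) = 50810 × 7837/9885 = 40283 t.
The anomaly ΔM(t) = M(t) − M_∞ decays as ΔM₀·e^(−t/τ) with ΔM₀ = 50810 − 40283 = 10530 t.
At t = 7.65 yr, e^(−t/τ) = e^(−1.488) = 0.2258, so ΔM = 2377 t and M = 40283 + 2377 = 42660 t.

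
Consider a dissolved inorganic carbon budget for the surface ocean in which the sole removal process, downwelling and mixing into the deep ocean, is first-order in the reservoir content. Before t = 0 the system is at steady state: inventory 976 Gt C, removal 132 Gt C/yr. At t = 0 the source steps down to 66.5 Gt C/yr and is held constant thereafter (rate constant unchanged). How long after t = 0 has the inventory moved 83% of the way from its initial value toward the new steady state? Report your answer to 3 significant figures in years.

13.1 yr

τ = M₀/F₀ = 976/132 = 7.394 yr.
The remaining gap fraction is e^(−t/τ); 83% covered ⇒ e^(−t/τ) = 0.170.
t = −τ ln(0.170) = 7.394 × 1.772 = 13.10 yr.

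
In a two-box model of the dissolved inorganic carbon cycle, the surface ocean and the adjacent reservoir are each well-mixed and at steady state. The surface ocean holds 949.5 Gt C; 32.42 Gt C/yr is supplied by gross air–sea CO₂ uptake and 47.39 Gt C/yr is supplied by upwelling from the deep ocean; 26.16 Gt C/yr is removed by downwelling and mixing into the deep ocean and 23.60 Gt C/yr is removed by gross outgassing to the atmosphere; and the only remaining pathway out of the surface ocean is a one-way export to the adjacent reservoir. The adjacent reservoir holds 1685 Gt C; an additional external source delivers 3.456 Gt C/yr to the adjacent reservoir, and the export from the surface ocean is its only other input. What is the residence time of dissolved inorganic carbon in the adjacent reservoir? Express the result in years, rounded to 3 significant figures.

50.3 yr

Balance the surface ocean: ΣF_in = 32.42 + 47.39 = 79.810 Gt C/yr.
Export to the adjacent reservoir = ΣF_in − (26.16 + 23.60) = 30.050 Gt C/yr.
Total input to the adjacent reservoir = 30.050 + 3.456 = 33.506 Gt C/yr; at steady state this equals its total output.
τ = M / F = 1685 / 33.506 = 50.29 yr.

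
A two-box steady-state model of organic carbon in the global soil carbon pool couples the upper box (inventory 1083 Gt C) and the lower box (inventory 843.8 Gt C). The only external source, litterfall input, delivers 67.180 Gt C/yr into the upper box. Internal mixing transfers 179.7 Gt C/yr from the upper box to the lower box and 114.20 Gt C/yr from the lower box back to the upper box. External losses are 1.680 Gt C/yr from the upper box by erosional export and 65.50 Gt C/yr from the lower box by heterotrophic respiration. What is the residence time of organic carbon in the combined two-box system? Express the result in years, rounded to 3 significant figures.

28.7 yr

Treat the two boxes together as one reservoir: the mixing fluxes between them are internal recycling, so τ = ΣM / Σ(external losses).
M_total = 1083 + 843.8 = 1926.8 Gt C.
ΣF_external_out = 1.680 + 65.50 = 67.180 Gt C/yr.
τ = M_total / ΣF_ext = 1926.8 / 67.180 = 28.68 yr.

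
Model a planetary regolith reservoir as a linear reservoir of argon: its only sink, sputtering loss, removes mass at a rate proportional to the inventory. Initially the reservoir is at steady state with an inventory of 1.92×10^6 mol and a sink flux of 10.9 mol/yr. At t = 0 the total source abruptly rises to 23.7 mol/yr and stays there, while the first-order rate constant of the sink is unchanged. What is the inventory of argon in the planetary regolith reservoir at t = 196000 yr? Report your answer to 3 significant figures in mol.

3.43×10^6 mol

τ = M₀/F₀ = 1.92×10^6/10.9 = 176100 yr; rate constant k = 1/τ.
New steady state M_∞ = F₁/k = F₁·τ = 23.7 × 176100 = 4.1747×10^6 mol.
M(t) = M_∞ + (M₀ − M_∞)·e^(−t/τ); t/τ = 196000/176100 = 1.113, so e^(−t/τ) = 0.3287.
M(t) = 4.1747×10^6 − 2.255×10^6 × 0.3287 = 3.4336×10^6 mol.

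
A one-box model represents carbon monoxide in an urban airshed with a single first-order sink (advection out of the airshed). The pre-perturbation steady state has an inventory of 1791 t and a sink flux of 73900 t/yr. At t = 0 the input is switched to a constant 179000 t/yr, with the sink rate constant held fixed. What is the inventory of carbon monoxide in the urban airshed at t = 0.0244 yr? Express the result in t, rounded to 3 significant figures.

3410 t

Residence time τ = M₀/F₀ = 0.02424 yr. The eventual steady state is M_∞ = M₀·(F₁/F₀) = 1791 × 179000/73900 = 4338.1 t.
The anomaly ΔM(t) = M(t) − M_∞ decays as ΔM₀·e^(−t/τ) with ΔM₀ = 1791 − 4338.1 = −2547 t.
At t = 0.0244 yr, e^(−t/τ) = e^(−1.007) = 0.3654, so ΔM = −930.7 t and M = 4338.1 − 930.7 = 3407.4 t.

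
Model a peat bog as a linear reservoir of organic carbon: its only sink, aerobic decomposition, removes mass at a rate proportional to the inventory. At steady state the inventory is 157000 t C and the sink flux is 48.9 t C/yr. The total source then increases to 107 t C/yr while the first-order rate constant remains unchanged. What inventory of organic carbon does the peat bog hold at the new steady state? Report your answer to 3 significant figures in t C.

344000 t C

Rate constant k = F/M = 48.9 / 157000 = 0.0003115 yr⁻¹.
At the new steady state, source = k·M_new ⇒ M_new = 107 / 0.0003115 = 343500 t C.
(Equivalently M_new = M × F_new/F_old = 157000 × 107/48.9.)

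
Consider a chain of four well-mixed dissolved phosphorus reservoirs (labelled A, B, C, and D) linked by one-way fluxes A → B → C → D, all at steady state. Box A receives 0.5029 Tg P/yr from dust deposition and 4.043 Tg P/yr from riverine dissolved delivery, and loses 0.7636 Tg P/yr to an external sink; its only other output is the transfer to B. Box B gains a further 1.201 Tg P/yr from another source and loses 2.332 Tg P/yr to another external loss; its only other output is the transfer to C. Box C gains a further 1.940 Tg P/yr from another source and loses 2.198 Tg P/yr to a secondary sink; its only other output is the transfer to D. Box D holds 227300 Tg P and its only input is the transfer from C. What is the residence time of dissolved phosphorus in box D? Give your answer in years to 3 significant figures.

95000 yr

Box A: F(A→B) = (0.5029 + 4.043) − 0.7636 = 3.7823 Tg P/yr.
Box B: F(B→C) = (3.7823 + 1.201) − 2.332 = 2.6513 Tg P/yr.
Box C: F(C→D) = (2.6513 + 1.940) − 2.198 = 2.3933 Tg P/yr.
Box D throughput = its input = 2.3933 Tg P/yr; τ = 227300 / 2.3933 = 94970 yr.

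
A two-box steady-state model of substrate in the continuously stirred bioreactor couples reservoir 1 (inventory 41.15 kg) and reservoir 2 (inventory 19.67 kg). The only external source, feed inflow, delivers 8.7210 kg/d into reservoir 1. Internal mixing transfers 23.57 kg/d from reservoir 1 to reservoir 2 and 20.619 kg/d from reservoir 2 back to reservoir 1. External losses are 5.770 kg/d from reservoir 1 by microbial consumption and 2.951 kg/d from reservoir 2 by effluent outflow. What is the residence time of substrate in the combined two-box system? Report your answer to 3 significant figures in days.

6.97 d

For the system as a whole, the A↔B exchange is internal and contributes nothing to the throughput; only the external sinks remove mass.
M_total = 41.15 + 19.67 = 60.820 kg.
ΣF_external_out = 5.770 + 2.951 = 8.7210 kg/d.
τ = M_total / ΣF_ext = 60.820 / 8.7210 = 6.974 d.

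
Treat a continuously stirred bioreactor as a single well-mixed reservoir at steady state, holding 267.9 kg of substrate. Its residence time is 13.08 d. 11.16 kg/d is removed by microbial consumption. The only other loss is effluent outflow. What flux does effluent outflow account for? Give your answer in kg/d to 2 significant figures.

Total removal F = M/τ = 267.9 / 13.08 = 20.48 kg/d.
Effluent outflow = F − (11.16) = 20.48 − 11.16 = 9.322 kg/d.

9.3 kg/d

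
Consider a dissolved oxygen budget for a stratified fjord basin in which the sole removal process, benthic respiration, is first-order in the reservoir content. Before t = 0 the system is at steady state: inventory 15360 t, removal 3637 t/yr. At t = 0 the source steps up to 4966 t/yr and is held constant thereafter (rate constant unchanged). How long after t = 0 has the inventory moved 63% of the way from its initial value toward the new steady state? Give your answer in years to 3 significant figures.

τ = M₀/F₀ = 15360/3637 = 4.223 yr.
The remaining gap fraction is e^(−t/τ); 63% covered ⇒ e^(−t/τ) = 0.370.
t = −τ ln(0.370) = 4.223 × 0.9943 = 4.199 yr.

4.20 yr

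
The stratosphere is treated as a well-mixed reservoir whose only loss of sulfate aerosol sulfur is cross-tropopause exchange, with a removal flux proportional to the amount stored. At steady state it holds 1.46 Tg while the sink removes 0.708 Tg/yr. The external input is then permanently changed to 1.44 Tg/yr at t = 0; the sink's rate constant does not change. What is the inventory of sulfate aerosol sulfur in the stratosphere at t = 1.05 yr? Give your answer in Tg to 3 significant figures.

τ = M₀/F₀ = 1.46/0.708 = 2.062 yr; rate constant k = 1/τ.
New steady state M_∞ = F₁/k = F₁·τ = 1.44 × 2.062 = 2.9695 Tg.
M(t) = M_∞ + (M₀ − M_∞)·e^(−t/τ); t/τ = 1.05/2.062 = 0.5092, so e^(−t/τ) = 0.6010.
M(t) = 2.9695 − 1.509 × 0.6010 = 2.0623 Tg.

2.06 Tg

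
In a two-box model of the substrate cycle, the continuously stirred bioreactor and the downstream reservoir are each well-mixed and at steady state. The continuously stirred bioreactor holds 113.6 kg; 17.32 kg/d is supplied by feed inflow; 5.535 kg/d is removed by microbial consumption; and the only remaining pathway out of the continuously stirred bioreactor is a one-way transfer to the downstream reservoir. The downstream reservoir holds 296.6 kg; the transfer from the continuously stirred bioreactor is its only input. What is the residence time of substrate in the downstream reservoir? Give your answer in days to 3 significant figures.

Balance the continuously stirred bioreactor: ΣF_in = 17.320 kg/d.
Transfer to the downstream reservoir = ΣF_in − (5.535) = 11.785 kg/d.
At steady state the output of the downstream reservoir equals its input, 11.785 kg/d.
τ = M / F = 296.6 / 11.785 = 25.17 d.

25.2 d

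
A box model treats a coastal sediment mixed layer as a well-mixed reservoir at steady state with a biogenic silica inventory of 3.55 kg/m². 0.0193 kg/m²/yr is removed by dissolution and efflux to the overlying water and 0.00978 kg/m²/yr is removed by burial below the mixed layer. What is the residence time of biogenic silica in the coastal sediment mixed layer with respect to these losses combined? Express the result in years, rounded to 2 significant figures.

Total removal = 0.01930 + 0.009780 = 0.029080 kg/m²/yr.
τ = M / ΣF_out = 3.55 / 0.029080 = 122.1 yr.

120 yr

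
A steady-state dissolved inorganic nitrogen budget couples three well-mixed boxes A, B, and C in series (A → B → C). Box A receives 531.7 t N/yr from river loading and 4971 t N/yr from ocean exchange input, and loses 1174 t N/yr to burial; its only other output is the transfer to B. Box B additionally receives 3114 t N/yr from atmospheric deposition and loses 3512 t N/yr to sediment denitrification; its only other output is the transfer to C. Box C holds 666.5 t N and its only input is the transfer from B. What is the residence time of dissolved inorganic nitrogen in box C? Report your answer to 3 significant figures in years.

0.170 yr

Box A: F(A→B) = (531.7 + 4971) − 1174 = 4328.7 t N/yr.
Box B: F(B→C) = (4328.7 + 3114) − 3512 = 3930.7 t N/yr.
Box C throughput = its input = 3930.7 t N/yr; τ = 666.5 / 3930.7 = 0.1696 yr.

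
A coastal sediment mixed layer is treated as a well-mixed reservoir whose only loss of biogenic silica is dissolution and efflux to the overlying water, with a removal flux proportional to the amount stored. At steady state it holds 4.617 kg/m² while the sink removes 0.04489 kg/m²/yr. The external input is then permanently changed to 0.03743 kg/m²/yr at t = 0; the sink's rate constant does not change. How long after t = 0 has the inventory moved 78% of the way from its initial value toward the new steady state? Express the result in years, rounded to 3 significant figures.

156 yr

τ = M₀/F₀ = 4.617/0.04489 = 102.9 yr.
The remaining gap fraction is e^(−t/τ); 78% covered ⇒ e^(−t/τ) = 0.220.
t = −τ ln(0.220) = 102.9 × 1.514 = 155.7 yr.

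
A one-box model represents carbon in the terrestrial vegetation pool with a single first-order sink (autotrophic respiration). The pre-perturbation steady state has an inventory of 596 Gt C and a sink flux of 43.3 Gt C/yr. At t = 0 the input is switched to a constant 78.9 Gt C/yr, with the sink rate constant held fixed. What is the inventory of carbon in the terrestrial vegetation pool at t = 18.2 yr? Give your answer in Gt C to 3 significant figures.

955 Gt C

τ = M₀/F₀ = 596/43.3 = 13.76 yr; rate constant k = 1/τ.
New steady state M_∞ = F₁/k = F₁·τ = 78.9 × 13.76 = 1086.0 Gt C.
M(t) = M_∞ + (M₀ − M_∞)·e^(−t/τ); t/τ = 18.2/13.76 = 1.322, so e^(−t/τ) = 0.2665.
M(t) = 1086.0 − 490.0 × 0.2665 = 955.41 Gt C.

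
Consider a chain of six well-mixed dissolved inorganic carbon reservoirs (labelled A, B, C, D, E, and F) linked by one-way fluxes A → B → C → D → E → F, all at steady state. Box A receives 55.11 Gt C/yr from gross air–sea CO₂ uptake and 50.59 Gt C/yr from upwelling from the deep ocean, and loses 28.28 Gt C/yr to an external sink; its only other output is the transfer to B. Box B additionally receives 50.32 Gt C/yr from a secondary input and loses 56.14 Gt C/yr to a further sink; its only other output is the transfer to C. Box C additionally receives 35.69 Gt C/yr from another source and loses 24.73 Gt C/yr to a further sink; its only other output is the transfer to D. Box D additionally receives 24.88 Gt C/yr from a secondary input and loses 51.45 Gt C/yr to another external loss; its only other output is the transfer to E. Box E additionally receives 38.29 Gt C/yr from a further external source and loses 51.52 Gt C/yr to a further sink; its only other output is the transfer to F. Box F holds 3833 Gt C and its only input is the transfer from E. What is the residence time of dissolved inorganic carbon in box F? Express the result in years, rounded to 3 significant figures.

Box A: F(A→B) = (55.11 + 50.59) − 28.28 = 77.420 Gt C/yr.
Box B: F(B→C) = (77.420 + 50.32) − 56.14 = 71.600 Gt C/yr.
Box C: F(C→D) = (71.600 + 35.69) − 24.73 = 82.560 Gt C/yr.
Box D: F(D→E) = (82.560 + 24.88) − 51.45 = 55.990 Gt C/yr.
Box E: F(E→F) = (55.990 + 38.29) − 51.52 = 42.760 Gt C/yr.
Box F throughput = its input = 42.760 Gt C/yr; τ = 3833 / 42.760 = 89.64 yr.

89.6 yr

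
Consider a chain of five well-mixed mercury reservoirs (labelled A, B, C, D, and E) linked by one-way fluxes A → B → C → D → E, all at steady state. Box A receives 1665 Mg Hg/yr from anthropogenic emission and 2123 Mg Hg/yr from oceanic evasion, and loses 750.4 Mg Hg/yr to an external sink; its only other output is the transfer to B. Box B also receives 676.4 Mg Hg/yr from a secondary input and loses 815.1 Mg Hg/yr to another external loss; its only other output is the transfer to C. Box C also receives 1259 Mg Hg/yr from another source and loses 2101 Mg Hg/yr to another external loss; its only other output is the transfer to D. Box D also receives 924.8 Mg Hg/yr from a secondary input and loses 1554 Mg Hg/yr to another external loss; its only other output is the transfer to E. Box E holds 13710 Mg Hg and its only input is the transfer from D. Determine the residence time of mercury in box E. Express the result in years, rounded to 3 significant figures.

Box A: F(A→B) = (1665 + 2123) − 750.4 = 3037.6 Mg Hg/yr.
Box B: F(B→C) = (3037.6 + 676.4) − 815.1 = 2898.9 Mg Hg/yr.
Box C: F(C→D) = (2898.9 + 1259) − 2101 = 2056.9 Mg Hg/yr.
Box D: F(D→E) = (2056.9 + 924.8) − 1554 = 1427.7 Mg Hg/yr.
Box E throughput = its input = 1427.7 Mg Hg/yr; τ = 13710 / 1427.7 = 9.603 yr.

9.60 yr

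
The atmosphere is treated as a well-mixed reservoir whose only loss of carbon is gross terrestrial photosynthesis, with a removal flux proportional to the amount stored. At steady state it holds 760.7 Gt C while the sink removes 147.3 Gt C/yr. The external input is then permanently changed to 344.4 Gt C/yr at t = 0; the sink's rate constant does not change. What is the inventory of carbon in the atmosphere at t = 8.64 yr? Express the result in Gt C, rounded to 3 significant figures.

Residence time τ = M₀/F₀ = 5.164 yr. The eventual steady state is M_∞ = M₀·(F₁/F₀) = 760.7 × 344.4/147.3 = 1778.6 Gt C.
The anomaly ΔM(t) = M(t) − M_∞ decays as ΔM₀·e^(−t/τ) with ΔM₀ = 760.7 − 1778.6 = −1018 Gt C.
At t = 8.64 yr, e^(−t/τ) = e^(−1.673) = 0.1877, so ΔM = −191.0 Gt C and M = 1778.6 − 191.0 = 1587.5 Gt C.

1590 Gt C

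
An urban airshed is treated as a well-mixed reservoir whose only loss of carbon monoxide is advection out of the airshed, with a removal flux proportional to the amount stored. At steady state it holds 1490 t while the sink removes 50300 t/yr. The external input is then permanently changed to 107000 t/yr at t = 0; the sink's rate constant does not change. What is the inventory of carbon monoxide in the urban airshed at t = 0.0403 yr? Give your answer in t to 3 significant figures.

2740 t

The sink rate constant is k = F₀/M₀ = 50300/1490 = 33.76 yr⁻¹.
Solving dM/dt = F₁ − kM with M(0) = M₀ gives M(t) = F₁/k + (M₀ − F₁/k)·e^(−kt).
F₁/k = 107000/33.76 = 3169.6 t; kt = 33.76 × 0.0403 = 1.360, e^(−kt) = 0.2565.
M(0.0403) = 3169.6 + (1490 − 3169.6) × 0.2565 = 3169.6 − 430.9 = 2738.7 t.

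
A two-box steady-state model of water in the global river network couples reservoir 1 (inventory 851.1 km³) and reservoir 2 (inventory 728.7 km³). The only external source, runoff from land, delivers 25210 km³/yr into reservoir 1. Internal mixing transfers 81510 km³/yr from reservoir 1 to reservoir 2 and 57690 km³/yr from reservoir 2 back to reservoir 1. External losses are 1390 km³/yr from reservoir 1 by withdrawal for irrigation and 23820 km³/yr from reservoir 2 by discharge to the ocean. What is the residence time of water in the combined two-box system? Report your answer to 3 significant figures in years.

0.0627 yr

Residence time in the combined system uses the total inventory and the total *external* removal — internal exchanges between the two boxes cancel.
M_total = 851.1 + 728.7 = 1579.8 km³.
ΣF_external_out = 1390 + 23820 = 25210 km³/yr.
τ = M_total / ΣF_ext = 1579.8 / 25210 = 0.06267 yr.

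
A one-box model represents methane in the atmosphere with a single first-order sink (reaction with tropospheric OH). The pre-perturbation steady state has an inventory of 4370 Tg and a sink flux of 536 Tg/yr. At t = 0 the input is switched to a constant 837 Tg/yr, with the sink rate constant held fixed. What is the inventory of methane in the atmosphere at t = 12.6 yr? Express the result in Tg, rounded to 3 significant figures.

6300 Tg

The sink rate constant is k = F₀/M₀ = 536/4370 = 0.1227 yr⁻¹.
Solving dM/dt = F₁ − kM with M(0) = M₀ gives M(t) = F₁/k + (M₀ − F₁/k)·e^(−kt).
F₁/k = 837/0.1227 = 6824.0 Tg; kt = 0.1227 × 12.6 = 1.545, e^(−kt) = 0.2132.
M(12.6) = 6824.0 + (4370 − 6824.0) × 0.2132 = 6824.0 − 523.2 = 6300.8 Tg.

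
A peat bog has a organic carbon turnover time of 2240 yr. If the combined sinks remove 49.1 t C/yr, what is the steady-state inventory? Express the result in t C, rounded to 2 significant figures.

110000 t C

τ = M/F ⇒ M = τ × F = 2240 × 49.1 = 110000 t C.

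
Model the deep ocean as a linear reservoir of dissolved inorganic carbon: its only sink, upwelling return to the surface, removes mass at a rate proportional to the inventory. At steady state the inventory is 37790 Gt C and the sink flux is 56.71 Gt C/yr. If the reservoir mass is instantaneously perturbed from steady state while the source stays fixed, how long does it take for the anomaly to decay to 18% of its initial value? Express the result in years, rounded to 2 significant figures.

1100 yr

For a linear reservoir the anomaly decays as exp(−t/τ) with τ = M/F = 37790/56.71 = 666.4 yr.
exp(−t/τ) = 0.18 ⇒ t = −τ ln(0.18) = 666.4 × 1.715 = 1143 yr.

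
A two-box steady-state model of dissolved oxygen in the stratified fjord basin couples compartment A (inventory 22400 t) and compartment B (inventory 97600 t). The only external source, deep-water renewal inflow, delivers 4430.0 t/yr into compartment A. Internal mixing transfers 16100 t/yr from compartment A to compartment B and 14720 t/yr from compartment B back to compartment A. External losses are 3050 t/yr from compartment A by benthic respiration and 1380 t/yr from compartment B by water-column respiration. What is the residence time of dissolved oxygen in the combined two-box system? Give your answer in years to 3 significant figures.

Residence time in the combined system uses the total inventory and the total *external* removal — internal exchanges between the two boxes cancel.
M_total = 22400 + 97600 = 120000 t.
ΣF_external_out = 3050 + 1380 = 4430.0 t/yr.
τ = M_total / ΣF_ext = 120000 / 4430.0 = 27.09 yr.

27.1 yr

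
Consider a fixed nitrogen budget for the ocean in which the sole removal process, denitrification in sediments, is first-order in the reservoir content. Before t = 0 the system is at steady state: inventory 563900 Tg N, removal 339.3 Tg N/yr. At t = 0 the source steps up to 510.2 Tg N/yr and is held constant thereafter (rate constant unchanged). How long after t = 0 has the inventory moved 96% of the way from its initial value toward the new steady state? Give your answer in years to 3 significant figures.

5350 yr

τ = M₀/F₀ = 563900/339.3 = 1662 yr.
The remaining gap fraction is e^(−t/τ); 96% covered ⇒ e^(−t/τ) = 0.0400.
t = −τ ln(0.0400) = 1662 × 3.219 = 5350 yr.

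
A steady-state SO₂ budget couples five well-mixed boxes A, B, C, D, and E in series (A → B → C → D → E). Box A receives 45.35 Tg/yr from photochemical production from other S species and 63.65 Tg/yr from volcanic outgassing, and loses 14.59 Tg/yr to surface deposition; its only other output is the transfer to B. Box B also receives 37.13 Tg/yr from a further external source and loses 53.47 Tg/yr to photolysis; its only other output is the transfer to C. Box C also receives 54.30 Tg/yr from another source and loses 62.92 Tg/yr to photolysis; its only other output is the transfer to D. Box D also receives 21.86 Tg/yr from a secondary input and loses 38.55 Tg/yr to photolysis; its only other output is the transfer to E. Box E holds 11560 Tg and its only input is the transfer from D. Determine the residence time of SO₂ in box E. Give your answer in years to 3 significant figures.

219 yr

Box A: F(A→B) = (45.35 + 63.65) − 14.59 = 94.410 Tg/yr.
Box B: F(B→C) = (94.410 + 37.13) − 53.47 = 78.070 Tg/yr.
Box C: F(C→D) = (78.070 + 54.30) − 62.92 = 69.450 Tg/yr.
Box D: F(D→E) = (69.450 + 21.86) − 38.55 = 52.760 Tg/yr.
Box E throughput = its input = 52.760 Tg/yr; τ = 11560 / 52.760 = 219.1 yr.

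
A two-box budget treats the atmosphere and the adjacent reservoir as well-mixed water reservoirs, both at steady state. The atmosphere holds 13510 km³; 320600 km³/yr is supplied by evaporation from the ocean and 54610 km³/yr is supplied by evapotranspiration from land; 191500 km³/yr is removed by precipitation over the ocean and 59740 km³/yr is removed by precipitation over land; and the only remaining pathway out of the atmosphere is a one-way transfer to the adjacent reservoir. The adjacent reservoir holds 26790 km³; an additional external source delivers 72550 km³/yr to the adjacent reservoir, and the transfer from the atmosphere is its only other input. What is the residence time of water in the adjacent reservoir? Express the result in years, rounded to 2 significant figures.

Balance the atmosphere: ΣF_in = 320600 + 54610 = 375210 km³/yr.
Transfer to the adjacent reservoir = ΣF_in − (191500 + 59740) = 123970 km³/yr.
Total input to the adjacent reservoir = 123970 + 72550 = 196520 km³/yr; at steady state this equals its total output.
τ = M / F = 26790 / 196520 = 0.1363 yr.

0.14 yr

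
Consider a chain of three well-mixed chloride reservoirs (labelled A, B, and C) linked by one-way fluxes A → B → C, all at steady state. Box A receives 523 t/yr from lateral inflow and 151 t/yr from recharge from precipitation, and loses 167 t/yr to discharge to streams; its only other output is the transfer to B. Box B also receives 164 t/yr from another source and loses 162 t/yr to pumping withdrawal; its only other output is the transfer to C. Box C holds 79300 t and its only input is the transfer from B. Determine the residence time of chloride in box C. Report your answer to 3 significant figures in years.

156 yr

Box A: F(A→B) = (523 + 151) − 167 = 507.00 t/yr.
Box B: F(B→C) = (507.00 + 164) − 162 = 509.00 t/yr.
Box C throughput = its input = 509.00 t/yr; τ = 79300 / 509.00 = 155.8 yr.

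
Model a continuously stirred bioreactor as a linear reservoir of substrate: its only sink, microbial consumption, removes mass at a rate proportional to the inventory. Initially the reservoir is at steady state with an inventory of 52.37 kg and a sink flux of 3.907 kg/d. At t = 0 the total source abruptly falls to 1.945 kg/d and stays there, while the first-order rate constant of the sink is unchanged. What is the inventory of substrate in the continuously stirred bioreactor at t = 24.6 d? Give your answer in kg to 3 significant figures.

The sink rate constant is k = F₀/M₀ = 3.907/52.37 = 0.07460 d⁻¹.
Solving dM/dt = F₁ − kM with M(0) = M₀ gives M(t) = F₁/k + (M₀ − F₁/k)·e^(−kt).
F₁/k = 1.945/0.07460 = 26.071 kg; kt = 0.07460 × 24.6 = 1.835, e^(−kt) = 0.1596.
M(24.6) = 26.071 + (52.37 − 26.071) × 0.1596 = 26.071 + 4.197 = 30.268 kg.

30.3 kg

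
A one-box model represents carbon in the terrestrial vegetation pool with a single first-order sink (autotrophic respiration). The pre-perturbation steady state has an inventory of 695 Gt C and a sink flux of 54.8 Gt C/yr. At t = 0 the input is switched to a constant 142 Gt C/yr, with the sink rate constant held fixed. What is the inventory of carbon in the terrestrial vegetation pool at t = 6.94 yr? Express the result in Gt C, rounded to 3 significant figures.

Residence time τ = M₀/F₀ = 12.68 yr. The eventual steady state is M_∞ = M₀·(F₁/F₀) = 695 × 142/54.8 = 1800.9 Gt C.
The anomaly ΔM(t) = M(t) − M_∞ decays as ΔM₀·e^(−t/τ) with ΔM₀ = 695 − 1800.9 = −1106 Gt C.
At t = 6.94 yr, e^(−t/τ) = e^(−0.5472) = 0.5786, so ΔM = −639.8 Gt C and M = 1800.9 − 639.8 = 1161.1 Gt C.

1160 Gt C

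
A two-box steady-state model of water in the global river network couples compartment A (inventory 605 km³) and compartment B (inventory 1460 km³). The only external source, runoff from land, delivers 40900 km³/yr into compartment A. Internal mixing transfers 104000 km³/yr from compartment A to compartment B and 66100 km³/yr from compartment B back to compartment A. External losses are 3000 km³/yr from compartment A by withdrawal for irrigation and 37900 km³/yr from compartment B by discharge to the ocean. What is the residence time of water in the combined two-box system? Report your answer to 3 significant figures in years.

0.0505 yr

Residence time in the combined system uses the total inventory and the total *external* removal — internal exchanges between the two boxes cancel.
M_total = 605 + 1460 = 2065.0 km³.
ΣF_external_out = 3000 + 37900 = 40900 km³/yr.
τ = M_total / ΣF_ext = 2065.0 / 40900 = 0.05049 yr.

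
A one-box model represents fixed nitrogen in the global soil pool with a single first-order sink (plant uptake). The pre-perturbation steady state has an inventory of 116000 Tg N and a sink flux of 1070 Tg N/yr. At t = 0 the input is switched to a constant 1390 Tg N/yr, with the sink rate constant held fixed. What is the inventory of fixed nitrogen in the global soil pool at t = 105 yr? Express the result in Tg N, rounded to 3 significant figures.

138000 Tg N

Residence time τ = M₀/F₀ = 108.4 yr. The eventual steady state is M_∞ = M₀·(F₁/F₀) = 116000 × 1390/1070 = 150690 Tg N.
The anomaly ΔM(t) = M(t) − M_∞ decays as ΔM₀·e^(−t/τ) with ΔM₀ = 116000 − 150690 = −34690 Tg N.
At t = 105 yr, e^(−t/τ) = e^(−0.9685) = 0.3796, so ΔM = −13170 Tg N and M = 150690 − 13170 = 137520 Tg N.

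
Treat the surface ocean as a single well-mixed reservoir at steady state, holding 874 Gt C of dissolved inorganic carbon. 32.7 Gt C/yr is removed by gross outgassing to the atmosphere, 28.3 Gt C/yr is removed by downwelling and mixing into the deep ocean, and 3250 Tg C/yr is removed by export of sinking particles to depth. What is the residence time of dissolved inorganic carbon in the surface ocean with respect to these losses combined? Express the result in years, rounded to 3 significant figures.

Convert the export of sinking particles to depth flux: 3250 Tg C/yr = 3.250 Gt C/yr.
Total removal = 32.70 + 28.30 + 3.250 = 64.250 Gt C/yr.
τ = M / ΣF_out = 874 / 64.250 = 13.60 yr.

13.6 yr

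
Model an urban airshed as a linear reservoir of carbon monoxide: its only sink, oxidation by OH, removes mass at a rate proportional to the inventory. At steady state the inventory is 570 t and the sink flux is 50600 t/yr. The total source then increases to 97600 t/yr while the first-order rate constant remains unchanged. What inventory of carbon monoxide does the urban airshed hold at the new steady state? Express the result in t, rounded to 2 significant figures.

1100 t

Rate constant k = F/M = 50600 / 570 = 88.77 yr⁻¹.
At the new steady state, source = k·M_new ⇒ M_new = 97600 / 88.77 = 1099 t.
(Equivalently M_new = M × F_new/F_old = 570 × 97600/50600.)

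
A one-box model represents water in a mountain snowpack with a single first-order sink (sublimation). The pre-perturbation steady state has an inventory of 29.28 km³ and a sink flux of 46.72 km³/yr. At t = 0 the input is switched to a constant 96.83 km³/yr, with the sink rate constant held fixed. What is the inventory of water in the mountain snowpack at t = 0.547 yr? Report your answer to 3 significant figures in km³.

The sink rate constant is k = F₀/M₀ = 46.72/29.28 = 1.596 yr⁻¹.
Solving dM/dt = F₁ − kM with M(0) = M₀ gives M(t) = F₁/k + (M₀ − F₁/k)·e^(−kt).
F₁/k = 96.83/1.596 = 60.685 km³; kt = 1.596 × 0.547 = 0.8728, e^(−kt) = 0.4178.
M(0.547) = 60.685 + (29.28 − 60.685) × 0.4178 = 60.685 − 13.12 = 47.564 km³.

47.6 km³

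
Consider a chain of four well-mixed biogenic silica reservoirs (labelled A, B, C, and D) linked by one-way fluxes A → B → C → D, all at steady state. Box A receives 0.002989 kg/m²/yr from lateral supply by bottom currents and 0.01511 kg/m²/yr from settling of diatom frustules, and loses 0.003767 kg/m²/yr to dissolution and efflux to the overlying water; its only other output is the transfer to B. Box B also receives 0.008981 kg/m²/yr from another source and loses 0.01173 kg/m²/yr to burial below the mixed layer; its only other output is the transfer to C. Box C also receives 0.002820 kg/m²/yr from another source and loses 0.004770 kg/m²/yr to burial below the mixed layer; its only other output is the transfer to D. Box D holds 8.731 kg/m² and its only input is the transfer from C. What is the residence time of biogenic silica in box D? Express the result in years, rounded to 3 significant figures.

906 yr

Box A: F(A→B) = (0.002989 + 0.01511) − 0.003767 = 0.014332 kg/m²/yr.
Box B: F(B→C) = (0.014332 + 0.008981) − 0.01173 = 0.011583 kg/m²/yr.
Box C: F(C→D) = (0.011583 + 0.002820) − 0.004770 = 0.0096330 kg/m²/yr.
Box D throughput = its input = 0.0096330 kg/m²/yr; τ = 8.731 / 0.0096330 = 906.4 yr.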